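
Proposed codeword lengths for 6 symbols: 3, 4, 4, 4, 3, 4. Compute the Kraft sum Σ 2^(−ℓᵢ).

With common denominator 2^4 = 16: Σ 2^(−ℓᵢ) = 2/16 + 1/16 + 1/16 + 1/16 + 2/16 + 1/16 = 8/16 = 0.5.

0.5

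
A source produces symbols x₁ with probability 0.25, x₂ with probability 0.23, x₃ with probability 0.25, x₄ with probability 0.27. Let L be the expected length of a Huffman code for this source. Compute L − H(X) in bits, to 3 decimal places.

0.002 bits

Entropy H = −Σ p log₂ p ≈ 1.9977 bits.
Huffman merges: 23/100+1/4→12/25; 1/4+27/100→13/25; 12/25+13/25→1. L = 2 ≈ 2.0000.
L − H = 2.0000 − 1.9977 = 0.002 bits.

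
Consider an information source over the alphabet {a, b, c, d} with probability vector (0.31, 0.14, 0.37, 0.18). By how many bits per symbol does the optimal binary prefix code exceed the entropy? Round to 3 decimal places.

Entropy H = −Σ p log₂ p ≈ 1.8969 bits.
Huffman merges: 7/50+9/50→8/25; 31/100+8/25→63/100; 37/100+63/100→1. L = 39/20 ≈ 1.9500.
L − H = 1.9500 − 1.8969 = 0.053 bits.

0.053 bits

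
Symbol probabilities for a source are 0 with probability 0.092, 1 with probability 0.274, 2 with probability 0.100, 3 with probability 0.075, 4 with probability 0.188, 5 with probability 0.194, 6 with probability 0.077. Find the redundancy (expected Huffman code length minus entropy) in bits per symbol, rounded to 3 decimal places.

0.046 bits

Entropy H = −Σ p log₂ p ≈ 2.6380 bits.
Huffman merges: 3/40+77/1000→19/125; 23/250+1/10→24/125; 19/125+47/250→17/50; 24/125+97/500→193/500; 137/500+17/50→307/500; 193/500+307/500→1. L = 671/250 ≈ 2.6840.
L − H = 2.6840 − 2.6380 = 0.046 bits.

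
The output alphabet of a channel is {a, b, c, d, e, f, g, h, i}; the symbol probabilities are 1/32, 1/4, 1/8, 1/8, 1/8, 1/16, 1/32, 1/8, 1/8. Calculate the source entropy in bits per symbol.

Each probability is a power of 1/2, so log₂(1/p) is an integer.
H = Σ p·log₂(1/p) = 1/32·5 + 1/4·2 + 1/8·3 + 1/8·3 + 1/8·3 + 1/16·4 + 1/32·5 + 1/8·3 + 1/8·3 = 2.9375 bits.

2.9375 bits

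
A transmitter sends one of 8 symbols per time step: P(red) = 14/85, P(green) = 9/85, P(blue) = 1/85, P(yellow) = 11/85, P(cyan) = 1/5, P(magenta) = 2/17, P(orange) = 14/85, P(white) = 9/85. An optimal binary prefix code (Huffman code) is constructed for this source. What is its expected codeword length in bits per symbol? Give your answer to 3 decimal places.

Repeatedly combine the two least-probable nodes; the expected code length is the sum of the merged weights.
merge 1/85 + 9/85 → 2/17
merge 9/85 + 2/17 → 19/85
merge 2/17 + 11/85 → 21/85
merge 14/85 + 14/85 → 28/85
merge 1/5 + 19/85 → 36/85
merge 21/85 + 28/85 → 49/85
merge 36/85 + 49/85 → 1
L = 2/17 + 19/85 + 21/85 + 28/85 + 36/85 + 49/85 + 1 = 248/85 ≈ 2.918 bits/symbol.

2.918 bits/symbol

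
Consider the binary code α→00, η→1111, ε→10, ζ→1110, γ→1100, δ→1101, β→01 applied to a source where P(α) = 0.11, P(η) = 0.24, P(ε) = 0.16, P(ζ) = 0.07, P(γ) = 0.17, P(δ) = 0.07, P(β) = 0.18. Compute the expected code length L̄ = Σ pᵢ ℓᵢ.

L̄ = Σ pᵢ·ℓᵢ = 0.11·2 + 0.24·4 + 0.16·2 + 0.07·4 + 0.17·4 + 0.07·4 + 0.18·2 = 3.1 bits/symbol.

3.1 bits/symbol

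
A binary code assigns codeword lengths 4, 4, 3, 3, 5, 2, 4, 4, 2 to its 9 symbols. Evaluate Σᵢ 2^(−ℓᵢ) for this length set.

1.03125

With common denominator 2^5 = 32: Σ 2^(−ℓᵢ) = 2/32 + 2/32 + 4/32 + 4/32 + 1/32 + 8/32 + 2/32 + 2/32 + 8/32 = 33/32 = 1.03125.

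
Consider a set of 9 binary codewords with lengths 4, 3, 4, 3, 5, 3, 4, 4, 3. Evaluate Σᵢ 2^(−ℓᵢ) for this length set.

0.78125

With common denominator 2^5 = 32: Σ 2^(−ℓᵢ) = 2/32 + 4/32 + 2/32 + 4/32 + 1/32 + 4/32 + 2/32 + 2/32 + 4/32 = 25/32 = 0.78125.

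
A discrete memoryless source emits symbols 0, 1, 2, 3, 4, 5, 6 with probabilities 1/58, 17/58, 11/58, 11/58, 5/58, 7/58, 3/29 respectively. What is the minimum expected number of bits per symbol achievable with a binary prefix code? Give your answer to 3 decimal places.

2.621 bits/symbol

Repeatedly combine the two least-probable nodes; the expected code length is the sum of the merged weights.
merge 1/58 + 5/58 → 3/29
merge 3/29 + 3/29 → 6/29
merge 7/58 + 11/58 → 9/29
merge 11/58 + 6/29 → 23/58
merge 17/58 + 9/29 → 35/58
merge 23/58 + 35/58 → 1
L = 3/29 + 6/29 + 9/29 + 23/58 + 35/58 + 1 = 76/29 ≈ 2.621 bits/symbol.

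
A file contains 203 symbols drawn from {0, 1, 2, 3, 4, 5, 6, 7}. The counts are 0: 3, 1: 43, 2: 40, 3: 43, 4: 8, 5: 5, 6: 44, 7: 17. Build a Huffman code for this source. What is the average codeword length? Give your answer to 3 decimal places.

Probabilities are the counts divided by 203.
Repeatedly combine the two least-probable nodes; the expected code length is the sum of the merged weights.
merge 3/203 + 5/203 → 8/203
merge 8/203 + 8/203 → 16/203
merge 16/203 + 17/203 → 33/203
merge 33/203 + 40/203 → 73/203
merge 43/203 + 43/203 → 86/203
merge 44/203 + 73/203 → 117/203
merge 86/203 + 117/203 → 1
L = 8/203 + 16/203 + 33/203 + 73/203 + 86/203 + 117/203 + 1 = 536/203 ≈ 2.640 bits/symbol.

2.640 bits/symbol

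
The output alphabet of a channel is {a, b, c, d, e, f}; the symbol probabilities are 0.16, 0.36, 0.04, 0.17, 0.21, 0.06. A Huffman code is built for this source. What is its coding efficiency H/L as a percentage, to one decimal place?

97.0%

Entropy H = −Σ p log₂ p ≈ 2.2903 bits.
Huffman merges: 1/25+3/50→1/10; 1/10+4/25→13/50; 17/100+21/100→19/50; 13/50+9/25→31/50; 19/50+31/50→1. L = 59/25 ≈ 2.3600.
Efficiency = H/L = 2.2903/2.3600 = 97.0%.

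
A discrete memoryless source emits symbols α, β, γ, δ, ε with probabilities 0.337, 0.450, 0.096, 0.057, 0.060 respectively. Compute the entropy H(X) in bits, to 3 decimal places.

1.851 bits

H = −Σ pᵢ log₂ pᵢ.
−0.337·log₂(0.337) = 0.5288
−0.450·log₂(0.450) = 0.5184
−0.096·log₂(0.096) = 0.3246
−0.057·log₂(0.057) = 0.2356
−0.060·log₂(0.060) = 0.2435
Sum ≈ 1.8509 → 1.851 bits.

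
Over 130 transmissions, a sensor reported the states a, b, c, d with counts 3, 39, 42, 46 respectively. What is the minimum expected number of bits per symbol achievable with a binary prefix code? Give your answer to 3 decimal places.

1.969 bits/symbol

Probabilities are the counts divided by 130.
Repeatedly combine the two least-probable nodes; the expected code length is the sum of the merged weights.
merge 3/130 + 3/10 → 21/65
merge 21/65 + 21/65 → 42/65
merge 23/65 + 42/65 → 1
L = 21/65 + 42/65 + 1 = 128/65 ≈ 1.969 bits/symbol.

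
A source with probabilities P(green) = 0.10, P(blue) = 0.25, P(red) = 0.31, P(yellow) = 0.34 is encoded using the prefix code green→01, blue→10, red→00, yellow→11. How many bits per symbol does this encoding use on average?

L̄ = Σ pᵢ·ℓᵢ = 0.10·2 + 0.25·2 + 0.31·2 + 0.34·2 = 2 bits/symbol.

2 bits/symbol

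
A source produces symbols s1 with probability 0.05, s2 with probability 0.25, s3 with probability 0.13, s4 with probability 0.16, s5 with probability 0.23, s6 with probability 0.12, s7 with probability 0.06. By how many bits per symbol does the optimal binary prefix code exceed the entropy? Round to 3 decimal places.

0.010 bits

Entropy H = −Σ p log₂ p ≈ 2.6200 bits.
Huffman merges: 1/20+3/50→11/100; 11/100+3/25→23/100; 13/100+4/25→29/100; 23/100+23/100→23/50; 1/4+29/100→27/50; 23/50+27/50→1. L = 263/100 ≈ 2.6300.
L − H = 2.6300 − 2.6200 = 0.010 bits.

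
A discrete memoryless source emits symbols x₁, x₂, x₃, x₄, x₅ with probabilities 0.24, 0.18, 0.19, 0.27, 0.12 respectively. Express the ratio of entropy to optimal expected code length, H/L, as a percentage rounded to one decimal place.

98.8%

Entropy H = −Σ p log₂ p ≈ 2.2718 bits.
Huffman merges: 3/25+9/50→3/10; 19/100+6/25→43/100; 27/100+3/10→57/100; 43/100+57/100→1. L = 23/10 ≈ 2.3000.
Efficiency = H/L = 2.2718/2.3000 = 98.8%.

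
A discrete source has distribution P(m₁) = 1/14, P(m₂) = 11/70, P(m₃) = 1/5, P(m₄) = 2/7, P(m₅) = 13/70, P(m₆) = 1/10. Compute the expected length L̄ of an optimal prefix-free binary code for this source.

2.5 bits/symbol

Repeatedly combine the two least-probable nodes; the expected code length is the sum of the merged weights.
merge 1/14 + 1/10 → 6/35
merge 11/70 + 6/35 → 23/70
merge 13/70 + 1/5 → 27/70
merge 2/7 + 23/70 → 43/70
merge 27/70 + 43/70 → 1
L = 6/35 + 23/70 + 27/70 + 43/70 + 1 = 5/2 = 2.5 bits/symbol.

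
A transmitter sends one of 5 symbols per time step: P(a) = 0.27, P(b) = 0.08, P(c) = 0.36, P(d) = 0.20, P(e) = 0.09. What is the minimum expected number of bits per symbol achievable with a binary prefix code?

Repeatedly combine the two least-probable nodes; the expected code length is the sum of the merged weights.
merge 2/25 + 9/100 → 17/100
merge 17/100 + 1/5 → 37/100
merge 27/100 + 9/25 → 63/100
merge 37/100 + 63/100 → 1
L = 17/100 + 37/100 + 63/100 + 1 = 217/100 = 2.17 bits/symbol.

2.17 bits/symbol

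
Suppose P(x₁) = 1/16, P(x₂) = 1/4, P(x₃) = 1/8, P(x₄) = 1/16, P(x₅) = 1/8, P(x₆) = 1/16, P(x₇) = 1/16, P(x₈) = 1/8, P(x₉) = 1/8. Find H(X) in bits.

Each probability is a power of 1/2, so log₂(1/p) is an integer.
H = Σ p·log₂(1/p) = 1/16·4 + 1/4·2 + 1/8·3 + 1/16·4 + 1/8·3 + 1/16·4 + 1/16·4 + 1/8·3 + 1/8·3 = 3 bits.

3 bits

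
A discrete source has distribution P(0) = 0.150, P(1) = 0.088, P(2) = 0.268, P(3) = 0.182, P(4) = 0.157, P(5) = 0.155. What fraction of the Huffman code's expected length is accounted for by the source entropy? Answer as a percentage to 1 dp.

Entropy H = −Σ p log₂ p ≈ 2.5118 bits.
Huffman merges: 11/125+3/20→119/500; 31/200+157/1000→39/125; 91/500+119/500→21/50; 67/250+39/125→29/50; 21/50+29/50→1. L = 51/20 ≈ 2.5500.
Efficiency = H/L = 2.5118/2.5500 = 98.5%.

98.5%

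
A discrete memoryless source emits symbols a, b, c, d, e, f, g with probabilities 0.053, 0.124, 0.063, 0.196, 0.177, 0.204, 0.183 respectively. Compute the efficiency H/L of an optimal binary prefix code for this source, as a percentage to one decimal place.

98.3%

Entropy H = −Σ p log₂ p ≈ 2.6685 bits.
Huffman merges: 53/1000+63/1000→29/250; 29/250+31/250→6/25; 177/1000+183/1000→9/25; 49/250+51/250→2/5; 6/25+9/25→3/5; 2/5+3/5→1. L = 679/250 ≈ 2.7160.
Efficiency = H/L = 2.6685/2.7160 = 98.3%.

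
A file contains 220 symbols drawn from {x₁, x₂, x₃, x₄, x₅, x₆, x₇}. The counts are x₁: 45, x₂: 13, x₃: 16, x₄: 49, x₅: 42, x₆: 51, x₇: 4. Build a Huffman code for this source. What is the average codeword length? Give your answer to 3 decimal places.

Probabilities are the counts divided by 220.
Repeatedly combine the two least-probable nodes; the expected code length is the sum of the merged weights.
merge 1/55 + 13/220 → 17/220
merge 4/55 + 17/220 → 3/20
merge 3/20 + 21/110 → 15/44
merge 9/44 + 49/220 → 47/110
merge 51/220 + 15/44 → 63/110
merge 47/110 + 63/110 → 1
L = 17/220 + 3/20 + 15/44 + 47/110 + 63/110 + 1 = 113/44 ≈ 2.568 bits/symbol.

2.568 bits/symbol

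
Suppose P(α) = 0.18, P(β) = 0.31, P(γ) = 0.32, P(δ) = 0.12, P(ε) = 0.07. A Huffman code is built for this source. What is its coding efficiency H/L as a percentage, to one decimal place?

Entropy H = −Σ p log₂ p ≈ 2.1308 bits.
Huffman merges: 7/100+3/25→19/100; 9/50+19/100→37/100; 31/100+8/25→63/100; 37/100+63/100→1. L = 219/100 ≈ 2.1900.
Efficiency = H/L = 2.1308/2.1900 = 97.3%.

97.3%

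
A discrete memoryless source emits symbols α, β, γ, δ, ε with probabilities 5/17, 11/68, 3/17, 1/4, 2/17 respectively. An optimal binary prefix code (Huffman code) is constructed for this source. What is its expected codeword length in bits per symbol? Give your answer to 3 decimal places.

2.279 bits/symbol

Repeatedly combine the two least-probable nodes; the expected code length is the sum of the merged weights.
merge 2/17 + 11/68 → 19/68
merge 3/17 + 1/4 → 29/68
merge 19/68 + 5/17 → 39/68
merge 29/68 + 39/68 → 1
L = 19/68 + 29/68 + 39/68 + 1 = 155/68 ≈ 2.279 bits/symbol.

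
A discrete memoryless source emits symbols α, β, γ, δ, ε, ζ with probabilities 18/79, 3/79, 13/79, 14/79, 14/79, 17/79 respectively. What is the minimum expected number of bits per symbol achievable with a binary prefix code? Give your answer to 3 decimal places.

2.557 bits/symbol

Repeatedly combine the two least-probable nodes; the expected code length is the sum of the merged weights.
merge 3/79 + 13/79 → 16/79
merge 14/79 + 14/79 → 28/79
merge 16/79 + 17/79 → 33/79
merge 18/79 + 28/79 → 46/79
merge 33/79 + 46/79 → 1
L = 16/79 + 28/79 + 33/79 + 46/79 + 1 = 202/79 ≈ 2.557 bits/symbol.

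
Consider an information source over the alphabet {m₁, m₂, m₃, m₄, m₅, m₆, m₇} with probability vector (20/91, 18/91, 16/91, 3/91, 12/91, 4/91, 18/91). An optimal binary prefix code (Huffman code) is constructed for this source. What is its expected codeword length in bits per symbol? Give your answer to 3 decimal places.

Repeatedly combine the two least-probable nodes; the expected code length is the sum of the merged weights.
merge 3/91 + 4/91 → 1/13
merge 1/13 + 12/91 → 19/91
merge 16/91 + 18/91 → 34/91
merge 18/91 + 19/91 → 37/91
merge 20/91 + 34/91 → 54/91
merge 37/91 + 54/91 → 1
L = 1/13 + 19/91 + 34/91 + 37/91 + 54/91 + 1 = 242/91 ≈ 2.659 bits/symbol.

2.659 bits/symbol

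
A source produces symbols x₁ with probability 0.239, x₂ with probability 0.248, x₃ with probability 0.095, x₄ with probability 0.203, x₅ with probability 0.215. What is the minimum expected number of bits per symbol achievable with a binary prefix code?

2.298 bits/symbol

Repeatedly combine the two least-probable nodes; the expected code length is the sum of the merged weights.
merge 19/200 + 203/1000 → 149/500
merge 43/200 + 239/1000 → 227/500
merge 31/125 + 149/500 → 273/500
merge 227/500 + 273/500 → 1
L = 149/500 + 227/500 + 273/500 + 1 = 1149/500 = 2.298 bits/symbol.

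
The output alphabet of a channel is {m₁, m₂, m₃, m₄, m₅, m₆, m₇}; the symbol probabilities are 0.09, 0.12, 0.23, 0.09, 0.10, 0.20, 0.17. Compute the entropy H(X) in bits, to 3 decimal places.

2.711 bits

H = −Σ pᵢ log₂ pᵢ.
−0.09·log₂(0.09) = 0.3127
−0.12·log₂(0.12) = 0.3671
−0.23·log₂(0.23) = 0.4877
−0.09·log₂(0.09) = 0.3127
−0.10·log₂(0.10) = 0.3322
−0.20·log₂(0.20) = 0.4644
−0.17·log₂(0.17) = 0.4346
Sum ≈ 2.7112 → 2.711 bits.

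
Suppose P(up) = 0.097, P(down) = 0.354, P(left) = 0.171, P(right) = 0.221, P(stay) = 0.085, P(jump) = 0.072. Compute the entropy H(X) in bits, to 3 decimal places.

2.349 bits

H = −Σ pᵢ log₂ pᵢ.
−0.097·log₂(0.097) = 0.3265
−0.354·log₂(0.354) = 0.5304
−0.171·log₂(0.171) = 0.4357
−0.221·log₂(0.221) = 0.4813
−0.085·log₂(0.085) = 0.3023
−0.072·log₂(0.072) = 0.2733
Sum ≈ 2.3494 → 2.349 bits.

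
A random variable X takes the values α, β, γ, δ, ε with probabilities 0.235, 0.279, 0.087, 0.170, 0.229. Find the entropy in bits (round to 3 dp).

H = −Σ pᵢ log₂ pᵢ.
−0.235·log₂(0.235) = 0.4910
−0.279·log₂(0.279) = 0.5138
−0.087·log₂(0.087) = 0.3065
−0.170·log₂(0.170) = 0.4346
−0.229·log₂(0.229) = 0.4870
Sum ≈ 2.2329 → 2.233 bits.

2.233 bits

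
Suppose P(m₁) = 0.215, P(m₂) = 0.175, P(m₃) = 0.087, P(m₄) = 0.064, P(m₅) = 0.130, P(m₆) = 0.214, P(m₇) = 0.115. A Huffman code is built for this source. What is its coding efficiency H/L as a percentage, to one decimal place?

99.0%

Entropy H = −Σ p log₂ p ≈ 2.6946 bits.
Huffman merges: 8/125+87/1000→151/1000; 23/200+13/100→49/200; 151/1000+7/40→163/500; 107/500+43/200→429/1000; 49/200+163/500→571/1000; 429/1000+571/1000→1. L = 1361/500 ≈ 2.7220.
Efficiency = H/L = 2.6946/2.7220 = 99.0%.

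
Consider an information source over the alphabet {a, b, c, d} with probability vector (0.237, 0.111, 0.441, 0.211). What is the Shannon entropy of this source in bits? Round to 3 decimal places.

1.839 bits

H = −Σ pᵢ log₂ pᵢ.
−0.237·log₂(0.237) = 0.4923
−0.111·log₂(0.111) = 0.3520
−0.441·log₂(0.441) = 0.5209
−0.211·log₂(0.211) = 0.4736
Sum ≈ 1.8388 → 1.839 bits.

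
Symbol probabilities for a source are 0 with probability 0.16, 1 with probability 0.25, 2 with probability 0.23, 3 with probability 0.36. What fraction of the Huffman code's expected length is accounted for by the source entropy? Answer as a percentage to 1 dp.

97.1%

Entropy H = −Σ p log₂ p ≈ 1.9413 bits.
Huffman merges: 4/25+23/100→39/100; 1/4+9/25→61/100; 39/100+61/100→1. L = 2 ≈ 2.0000.
Efficiency = H/L = 1.9413/2.0000 = 97.1%.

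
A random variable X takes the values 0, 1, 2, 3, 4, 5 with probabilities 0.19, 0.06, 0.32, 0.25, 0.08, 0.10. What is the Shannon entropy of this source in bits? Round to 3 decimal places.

H = −Σ pᵢ log₂ pᵢ.
−0.19·log₂(0.19) = 0.4552
−0.06·log₂(0.06) = 0.2435
−0.32·log₂(0.32) = 0.5260
−0.25·log₂(0.25) = 0.5000
−0.08·log₂(0.08) = 0.2915
−0.10·log₂(0.10) = 0.3322
Sum ≈ 2.3485 → 2.348 bits.

2.348 bits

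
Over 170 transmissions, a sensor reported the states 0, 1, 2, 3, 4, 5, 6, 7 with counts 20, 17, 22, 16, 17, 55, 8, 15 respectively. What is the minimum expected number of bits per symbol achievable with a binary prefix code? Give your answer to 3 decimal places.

Probabilities are the counts divided by 170.
Repeatedly combine the two least-probable nodes; the expected code length is the sum of the merged weights.
merge 4/85 + 3/34 → 23/170
merge 8/85 + 1/10 → 33/170
merge 1/10 + 2/17 → 37/170
merge 11/85 + 23/170 → 9/34
merge 33/170 + 37/170 → 7/17
merge 9/34 + 11/34 → 10/17
merge 7/17 + 10/17 → 1
L = 23/170 + 33/170 + 37/170 + 9/34 + 7/17 + 10/17 + 1 = 239/85 ≈ 2.812 bits/symbol.

2.812 bits/symbol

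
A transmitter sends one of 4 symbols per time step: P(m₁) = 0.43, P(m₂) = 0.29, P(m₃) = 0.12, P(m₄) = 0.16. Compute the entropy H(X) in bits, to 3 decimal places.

H = −Σ pᵢ log₂ pᵢ.
−0.43·log₂(0.43) = 0.5236
−0.29·log₂(0.29) = 0.5179
−0.12·log₂(0.12) = 0.3671
−0.16·log₂(0.16) = 0.4230
Sum ≈ 1.8316 → 1.832 bits.

1.832 bits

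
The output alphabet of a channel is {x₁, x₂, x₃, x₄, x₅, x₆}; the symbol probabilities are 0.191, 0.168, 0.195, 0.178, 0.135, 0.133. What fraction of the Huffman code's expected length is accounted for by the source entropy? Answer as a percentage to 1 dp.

Entropy H = −Σ p log₂ p ≈ 2.5688 bits.
Huffman merges: 133/1000+27/200→67/250; 21/125+89/500→173/500; 191/1000+39/200→193/500; 67/250+173/500→307/500; 193/500+307/500→1. L = 1307/500 ≈ 2.6140.
Efficiency = H/L = 2.5688/2.6140 = 98.3%.

98.3%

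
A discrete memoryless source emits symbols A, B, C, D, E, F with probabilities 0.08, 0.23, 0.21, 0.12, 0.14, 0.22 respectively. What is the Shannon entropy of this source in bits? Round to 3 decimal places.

H = −Σ pᵢ log₂ pᵢ.
−0.08·log₂(0.08) = 0.2915
−0.23·log₂(0.23) = 0.4877
−0.21·log₂(0.21) = 0.4728
−0.12·log₂(0.12) = 0.3671
−0.14·log₂(0.14) = 0.3971
−0.22·log₂(0.22) = 0.4806
Sum ≈ 2.4968 → 2.497 bits.

2.497 bits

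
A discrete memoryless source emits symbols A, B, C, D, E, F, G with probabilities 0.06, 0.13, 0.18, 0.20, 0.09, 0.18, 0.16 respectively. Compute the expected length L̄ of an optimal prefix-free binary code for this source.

Repeatedly combine the two least-probable nodes; the expected code length is the sum of the merged weights.
merge 3/50 + 9/100 → 3/20
merge 13/100 + 3/20 → 7/25
merge 4/25 + 9/50 → 17/50
merge 9/50 + 1/5 → 19/50
merge 7/25 + 17/50 → 31/50
merge 19/50 + 31/50 → 1
L = 3/20 + 7/25 + 17/50 + 19/50 + 31/50 + 1 = 277/100 = 2.77 bits/symbol.

2.77 bits/symbol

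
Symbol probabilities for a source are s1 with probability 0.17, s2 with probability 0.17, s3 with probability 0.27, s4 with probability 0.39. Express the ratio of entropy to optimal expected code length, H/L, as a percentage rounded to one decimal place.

97.9%

Entropy H = −Σ p log₂ p ≈ 1.9090 bits.
Huffman merges: 17/100+17/100→17/50; 27/100+17/50→61/100; 39/100+61/100→1. L = 39/20 ≈ 1.9500.
Efficiency = H/L = 1.9090/1.9500 = 97.9%.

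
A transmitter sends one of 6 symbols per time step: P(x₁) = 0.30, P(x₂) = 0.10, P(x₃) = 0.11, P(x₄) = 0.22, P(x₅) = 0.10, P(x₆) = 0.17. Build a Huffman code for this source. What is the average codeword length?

Repeatedly combine the two least-probable nodes; the expected code length is the sum of the merged weights.
merge 1/10 + 1/10 → 1/5
merge 11/100 + 17/100 → 7/25
merge 1/5 + 11/50 → 21/50
merge 7/25 + 3/10 → 29/50
merge 21/50 + 29/50 → 1
L = 1/5 + 7/25 + 21/50 + 29/50 + 1 = 62/25 = 2.48 bits/symbol.

2.48 bits/symbol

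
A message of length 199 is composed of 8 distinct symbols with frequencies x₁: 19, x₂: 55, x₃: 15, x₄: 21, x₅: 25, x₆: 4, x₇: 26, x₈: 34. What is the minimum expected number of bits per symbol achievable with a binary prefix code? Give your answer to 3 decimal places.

2.819 bits/symbol

Probabilities are the counts divided by 199.
Repeatedly combine the two least-probable nodes; the expected code length is the sum of the merged weights.
merge 4/199 + 15/199 → 19/199
merge 19/199 + 19/199 → 38/199
merge 21/199 + 25/199 → 46/199
merge 26/199 + 34/199 → 60/199
merge 38/199 + 46/199 → 84/199
merge 55/199 + 60/199 → 115/199
merge 84/199 + 115/199 → 1
L = 19/199 + 38/199 + 46/199 + 60/199 + 84/199 + 115/199 + 1 = 561/199 ≈ 2.819 bits/symbol.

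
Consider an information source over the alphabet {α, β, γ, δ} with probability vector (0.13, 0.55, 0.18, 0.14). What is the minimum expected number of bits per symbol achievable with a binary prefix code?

1.72 bits/symbol

Repeatedly combine the two least-probable nodes; the expected code length is the sum of the merged weights.
merge 13/100 + 7/50 → 27/100
merge 9/50 + 27/100 → 9/20
merge 9/20 + 11/20 → 1
L = 27/100 + 9/20 + 1 = 43/25 = 1.72 bits/symbol.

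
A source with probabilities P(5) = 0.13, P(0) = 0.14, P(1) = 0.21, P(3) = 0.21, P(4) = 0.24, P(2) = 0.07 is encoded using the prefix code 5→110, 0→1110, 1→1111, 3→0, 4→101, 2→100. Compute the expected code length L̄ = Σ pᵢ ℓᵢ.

2.93 bits/symbol

L̄ = Σ pᵢ·ℓᵢ = 0.13·3 + 0.14·4 + 0.21·4 + 0.21·1 + 0.24·3 + 0.07·3 = 2.93 bits/symbol.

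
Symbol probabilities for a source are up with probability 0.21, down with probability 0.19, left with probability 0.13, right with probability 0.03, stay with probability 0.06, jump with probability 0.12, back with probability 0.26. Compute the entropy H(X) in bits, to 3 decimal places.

H = −Σ pᵢ log₂ pᵢ.
−0.21·log₂(0.21) = 0.4728
−0.19·log₂(0.19) = 0.4552
−0.13·log₂(0.13) = 0.3826
−0.03·log₂(0.03) = 0.1518
−0.06·log₂(0.06) = 0.2435
−0.12·log₂(0.12) = 0.3671
−0.26·log₂(0.26) = 0.5053
Sum ≈ 2.5783 → 2.578 bits.

2.578 bits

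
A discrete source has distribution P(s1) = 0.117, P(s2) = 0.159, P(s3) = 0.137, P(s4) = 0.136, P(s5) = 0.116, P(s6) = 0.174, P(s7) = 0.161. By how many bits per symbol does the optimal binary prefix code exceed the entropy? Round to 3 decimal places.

Entropy H = −Σ p log₂ p ≈ 2.7920 bits.
Huffman merges: 29/250+117/1000→233/1000; 17/125+137/1000→273/1000; 159/1000+161/1000→8/25; 87/500+233/1000→407/1000; 273/1000+8/25→593/1000; 407/1000+593/1000→1. L = 1413/500 ≈ 2.8260.
L − H = 2.8260 − 2.7920 = 0.034 bits.

0.034 bits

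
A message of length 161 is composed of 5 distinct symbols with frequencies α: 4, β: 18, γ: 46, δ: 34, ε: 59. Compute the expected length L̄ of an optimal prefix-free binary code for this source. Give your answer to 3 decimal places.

Probabilities are the counts divided by 161.
Repeatedly combine the two least-probable nodes; the expected code length is the sum of the merged weights.
merge 4/161 + 18/161 → 22/161
merge 22/161 + 34/161 → 8/23
merge 2/7 + 8/23 → 102/161
merge 59/161 + 102/161 → 1
L = 22/161 + 8/23 + 102/161 + 1 = 341/161 ≈ 2.118 bits/symbol.

2.118 bits/symbol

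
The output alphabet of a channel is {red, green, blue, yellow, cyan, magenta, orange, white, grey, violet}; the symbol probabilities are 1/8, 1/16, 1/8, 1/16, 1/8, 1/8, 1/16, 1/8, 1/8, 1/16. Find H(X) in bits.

3.25 bits

Each probability is a power of 1/2, so log₂(1/p) is an integer.
H = Σ p·log₂(1/p) = 1/8·3 + 1/16·4 + 1/8·3 + 1/16·4 + 1/8·3 + 1/8·3 + 1/16·4 + 1/8·3 + 1/8·3 + 1/16·4 = 3.25 bits.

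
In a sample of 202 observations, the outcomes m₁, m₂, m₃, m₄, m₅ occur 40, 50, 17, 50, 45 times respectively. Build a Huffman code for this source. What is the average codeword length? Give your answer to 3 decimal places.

2.282 bits/symbol

Probabilities are the counts divided by 202.
Repeatedly combine the two least-probable nodes; the expected code length is the sum of the merged weights.
merge 17/202 + 20/101 → 57/202
merge 45/202 + 25/101 → 95/202
merge 25/101 + 57/202 → 107/202
merge 95/202 + 107/202 → 1
L = 57/202 + 95/202 + 107/202 + 1 = 461/202 ≈ 2.282 bits/symbol.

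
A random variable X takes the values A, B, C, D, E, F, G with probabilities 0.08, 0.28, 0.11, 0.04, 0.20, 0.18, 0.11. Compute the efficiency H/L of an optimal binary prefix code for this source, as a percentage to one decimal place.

98.6%

Entropy H = −Σ p log₂ p ≈ 2.6017 bits.
Huffman merges: 1/25+2/25→3/25; 11/100+11/100→11/50; 3/25+9/50→3/10; 1/5+11/50→21/50; 7/25+3/10→29/50; 21/50+29/50→1. L = 66/25 ≈ 2.6400.
Efficiency = H/L = 2.6017/2.6400 = 98.6%.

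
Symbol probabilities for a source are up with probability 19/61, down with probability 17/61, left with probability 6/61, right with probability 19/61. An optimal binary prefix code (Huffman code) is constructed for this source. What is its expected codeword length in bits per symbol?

2 bits/symbol

Repeatedly combine the two least-probable nodes; the expected code length is the sum of the merged weights.
merge 6/61 + 17/61 → 23/61
merge 19/61 + 19/61 → 38/61
merge 23/61 + 38/61 → 1
L = 23/61 + 38/61 + 1 = 2 bits/symbol.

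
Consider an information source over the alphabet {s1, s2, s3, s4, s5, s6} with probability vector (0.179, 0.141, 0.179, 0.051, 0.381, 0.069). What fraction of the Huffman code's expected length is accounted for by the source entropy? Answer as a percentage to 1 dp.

Entropy H = −Σ p log₂ p ≈ 2.3026 bits.
Huffman merges: 51/1000+69/1000→3/25; 3/25+141/1000→261/1000; 179/1000+179/1000→179/500; 261/1000+179/500→619/1000; 381/1000+619/1000→1. L = 1179/500 ≈ 2.3580.
Efficiency = H/L = 2.3026/2.3580 = 97.6%.

97.6%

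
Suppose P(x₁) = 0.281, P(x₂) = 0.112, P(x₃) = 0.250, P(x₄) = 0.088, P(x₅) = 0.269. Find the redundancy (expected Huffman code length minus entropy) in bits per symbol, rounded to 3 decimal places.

0.014 bits

Entropy H = −Σ p log₂ p ≈ 2.1865 bits.
Huffman merges: 11/125+14/125→1/5; 1/5+1/4→9/20; 269/1000+281/1000→11/20; 9/20+11/20→1. L = 11/5 ≈ 2.2000.
L − H = 2.2000 − 2.1865 = 0.014 bits.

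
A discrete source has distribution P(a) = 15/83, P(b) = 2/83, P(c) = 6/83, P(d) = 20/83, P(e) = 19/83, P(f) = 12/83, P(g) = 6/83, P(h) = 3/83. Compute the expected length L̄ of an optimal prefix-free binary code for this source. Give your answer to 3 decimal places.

2.723 bits/symbol

Repeatedly combine the two least-probable nodes; the expected code length is the sum of the merged weights.
merge 2/83 + 3/83 → 5/83
merge 5/83 + 6/83 → 11/83
merge 6/83 + 11/83 → 17/83
merge 12/83 + 15/83 → 27/83
merge 17/83 + 19/83 → 36/83
merge 20/83 + 27/83 → 47/83
merge 36/83 + 47/83 → 1
L = 5/83 + 11/83 + 17/83 + 27/83 + 36/83 + 47/83 + 1 = 226/83 ≈ 2.723 bits/symbol.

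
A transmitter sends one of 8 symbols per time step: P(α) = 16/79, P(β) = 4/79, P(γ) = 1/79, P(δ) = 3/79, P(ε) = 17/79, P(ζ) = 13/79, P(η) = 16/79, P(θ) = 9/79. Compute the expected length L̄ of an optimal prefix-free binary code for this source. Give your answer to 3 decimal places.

Repeatedly combine the two least-probable nodes; the expected code length is the sum of the merged weights.
merge 1/79 + 3/79 → 4/79
merge 4/79 + 4/79 → 8/79
merge 8/79 + 9/79 → 17/79
merge 13/79 + 16/79 → 29/79
merge 16/79 + 17/79 → 33/79
merge 17/79 + 29/79 → 46/79
merge 33/79 + 46/79 → 1
L = 4/79 + 8/79 + 17/79 + 29/79 + 33/79 + 46/79 + 1 = 216/79 ≈ 2.734 bits/symbol.

2.734 bits/symbol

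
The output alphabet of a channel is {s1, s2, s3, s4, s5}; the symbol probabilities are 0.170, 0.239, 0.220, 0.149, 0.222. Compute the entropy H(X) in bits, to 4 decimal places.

H = −Σ pᵢ log₂ pᵢ.
−0.170·log₂(0.170) = 0.4346
−0.239·log₂(0.239) = 0.4935
−0.220·log₂(0.220) = 0.4806
−0.149·log₂(0.149) = 0.4092
−0.222·log₂(0.222) = 0.4820
Sum ≈ 2.3000 → 2.3000 bits.

2.3000 bits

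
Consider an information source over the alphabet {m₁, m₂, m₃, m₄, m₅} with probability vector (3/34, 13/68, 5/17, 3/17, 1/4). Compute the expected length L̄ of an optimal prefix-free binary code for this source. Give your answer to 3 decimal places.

2.265 bits/symbol

Repeatedly combine the two least-probable nodes; the expected code length is the sum of the merged weights.
merge 3/34 + 3/17 → 9/34
merge 13/68 + 1/4 → 15/34
merge 9/34 + 5/17 → 19/34
merge 15/34 + 19/34 → 1
L = 9/34 + 15/34 + 19/34 + 1 = 77/34 ≈ 2.265 bits/symbol.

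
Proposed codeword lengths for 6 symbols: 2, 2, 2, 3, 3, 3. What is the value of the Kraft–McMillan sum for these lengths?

1.125

With common denominator 2^3 = 8: Σ 2^(−ℓᵢ) = 2/8 + 2/8 + 2/8 + 1/8 + 1/8 + 1/8 = 9/8 = 1.125.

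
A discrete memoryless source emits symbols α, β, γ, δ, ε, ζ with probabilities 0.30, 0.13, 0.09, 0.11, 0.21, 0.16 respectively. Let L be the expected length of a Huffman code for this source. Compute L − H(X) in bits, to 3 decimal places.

0.027 bits

Entropy H = −Σ p log₂ p ≈ 2.4625 bits.
Huffman merges: 9/100+11/100→1/5; 13/100+4/25→29/100; 1/5+21/100→41/100; 29/100+3/10→59/100; 41/100+59/100→1. L = 249/100 ≈ 2.4900.
L − H = 2.4900 − 2.4625 = 0.027 bits.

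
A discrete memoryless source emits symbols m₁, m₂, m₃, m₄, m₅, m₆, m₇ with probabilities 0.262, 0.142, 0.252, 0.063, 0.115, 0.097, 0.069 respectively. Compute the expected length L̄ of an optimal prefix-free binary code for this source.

Repeatedly combine the two least-probable nodes; the expected code length is the sum of the merged weights.
merge 63/1000 + 69/1000 → 33/250
merge 97/1000 + 23/200 → 53/250
merge 33/250 + 71/500 → 137/500
merge 53/250 + 63/250 → 58/125
merge 131/500 + 137/500 → 67/125
merge 58/125 + 67/125 → 1
L = 33/250 + 53/250 + 137/500 + 58/125 + 67/125 + 1 = 1309/500 = 2.618 bits/symbol.

2.618 bits/symbol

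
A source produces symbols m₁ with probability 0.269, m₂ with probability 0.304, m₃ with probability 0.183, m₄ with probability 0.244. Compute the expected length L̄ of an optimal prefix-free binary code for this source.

Repeatedly combine the two least-probable nodes; the expected code length is the sum of the merged weights.
merge 183/1000 + 61/250 → 427/1000
merge 269/1000 + 38/125 → 573/1000
merge 427/1000 + 573/1000 → 1
L = 427/1000 + 573/1000 + 1 = 2 bits/symbol.

2 bits/symbol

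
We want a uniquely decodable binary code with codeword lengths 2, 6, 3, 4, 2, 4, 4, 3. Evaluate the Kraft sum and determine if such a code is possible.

With common denominator 2^6 = 64: Σ 2^(−ℓᵢ) = 16/64 + 1/64 + 8/64 + 4/64 + 16/64 + 4/64 + 4/64 + 8/64 = 61/64 = 0.953125.
Kraft's inequality requires Σ ≤ 1; here Σ = 0.953125 ≤ 1, so such a prefix code exists.

0.953125; yes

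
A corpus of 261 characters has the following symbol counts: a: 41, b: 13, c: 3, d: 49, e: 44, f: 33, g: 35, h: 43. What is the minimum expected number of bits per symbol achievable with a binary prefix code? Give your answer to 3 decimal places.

Probabilities are the counts divided by 261.
Repeatedly combine the two least-probable nodes; the expected code length is the sum of the merged weights.
merge 1/87 + 13/261 → 16/261
merge 16/261 + 11/87 → 49/261
merge 35/261 + 41/261 → 76/261
merge 43/261 + 44/261 → 1/3
merge 49/261 + 49/261 → 98/261
merge 76/261 + 1/3 → 163/261
merge 98/261 + 163/261 → 1
L = 16/261 + 49/261 + 76/261 + 1/3 + 98/261 + 163/261 + 1 = 250/87 ≈ 2.874 bits/symbol.

2.874 bits/symbol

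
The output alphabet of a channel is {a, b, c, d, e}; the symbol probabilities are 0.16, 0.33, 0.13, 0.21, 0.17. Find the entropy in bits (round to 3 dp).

2.241 bits

H = −Σ pᵢ log₂ pᵢ.
−0.16·log₂(0.16) = 0.4230
−0.33·log₂(0.33) = 0.5278
−0.13·log₂(0.13) = 0.3826
−0.21·log₂(0.21) = 0.4728
−0.17·log₂(0.17) = 0.4346
Sum ≈ 2.2409 → 2.241 bits.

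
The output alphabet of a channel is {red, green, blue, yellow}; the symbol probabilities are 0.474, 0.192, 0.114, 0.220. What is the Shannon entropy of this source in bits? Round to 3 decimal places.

H = −Σ pᵢ log₂ pᵢ.
−0.474·log₂(0.474) = 0.5105
−0.192·log₂(0.192) = 0.4571
−0.114·log₂(0.114) = 0.3571
−0.220·log₂(0.220) = 0.4806
Sum ≈ 1.8054 → 1.805 bits.

1.805 bits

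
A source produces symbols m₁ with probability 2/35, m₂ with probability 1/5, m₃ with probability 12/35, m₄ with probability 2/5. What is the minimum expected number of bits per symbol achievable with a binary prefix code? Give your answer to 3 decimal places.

1.857 bits/symbol

Repeatedly combine the two least-probable nodes; the expected code length is the sum of the merged weights.
merge 2/35 + 1/5 → 9/35
merge 9/35 + 12/35 → 3/5
merge 2/5 + 3/5 → 1
L = 9/35 + 3/5 + 1 = 13/7 ≈ 1.857 bits/symbol.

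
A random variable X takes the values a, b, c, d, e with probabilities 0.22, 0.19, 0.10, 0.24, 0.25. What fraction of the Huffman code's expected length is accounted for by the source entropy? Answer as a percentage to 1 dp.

98.8%

Entropy H = −Σ p log₂ p ≈ 2.2621 bits.
Huffman merges: 1/10+19/100→29/100; 11/50+6/25→23/50; 1/4+29/100→27/50; 23/50+27/50→1. L = 229/100 ≈ 2.2900.
Efficiency = H/L = 2.2621/2.2900 = 98.8%.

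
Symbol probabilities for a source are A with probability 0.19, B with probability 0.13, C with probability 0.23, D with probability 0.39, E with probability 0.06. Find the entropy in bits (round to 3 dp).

2.099 bits

H = −Σ pᵢ log₂ pᵢ.
−0.19·log₂(0.19) = 0.4552
−0.13·log₂(0.13) = 0.3826
−0.23·log₂(0.23) = 0.4877
−0.39·log₂(0.39) = 0.5298
−0.06·log₂(0.06) = 0.2435
Sum ≈ 2.0989 → 2.099 bits.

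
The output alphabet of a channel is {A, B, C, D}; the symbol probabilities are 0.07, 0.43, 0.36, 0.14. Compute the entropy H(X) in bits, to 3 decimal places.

1.720 bits

H = −Σ pᵢ log₂ pᵢ.
−0.07·log₂(0.07) = 0.2686
−0.43·log₂(0.43) = 0.5236
−0.36·log₂(0.36) = 0.5306
−0.14·log₂(0.14) = 0.3971
Sum ≈ 1.7198 → 1.720 bits.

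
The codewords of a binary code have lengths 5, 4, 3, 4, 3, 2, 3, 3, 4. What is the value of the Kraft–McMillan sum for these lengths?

0.96875

With common denominator 2^5 = 32: Σ 2^(−ℓᵢ) = 1/32 + 2/32 + 4/32 + 2/32 + 4/32 + 8/32 + 4/32 + 4/32 + 2/32 = 31/32 = 0.96875.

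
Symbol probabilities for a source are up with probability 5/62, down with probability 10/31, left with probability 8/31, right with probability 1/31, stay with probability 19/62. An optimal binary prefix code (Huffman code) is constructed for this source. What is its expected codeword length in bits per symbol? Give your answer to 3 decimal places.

Repeatedly combine the two least-probable nodes; the expected code length is the sum of the merged weights.
merge 1/31 + 5/62 → 7/62
merge 7/62 + 8/31 → 23/62
merge 19/62 + 10/31 → 39/62
merge 23/62 + 39/62 → 1
L = 7/62 + 23/62 + 39/62 + 1 = 131/62 ≈ 2.113 bits/symbol.

2.113 bits/symbol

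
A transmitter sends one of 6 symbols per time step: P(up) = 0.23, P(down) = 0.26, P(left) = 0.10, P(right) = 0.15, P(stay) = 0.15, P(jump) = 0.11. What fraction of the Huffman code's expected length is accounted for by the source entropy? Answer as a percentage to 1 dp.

99.5%

Entropy H = −Σ p log₂ p ≈ 2.4965 bits.
Huffman merges: 1/10+11/100→21/100; 3/20+3/20→3/10; 21/100+23/100→11/25; 13/50+3/10→14/25; 11/25+14/25→1. L = 251/100 ≈ 2.5100.
Efficiency = H/L = 2.4965/2.5100 = 99.5%.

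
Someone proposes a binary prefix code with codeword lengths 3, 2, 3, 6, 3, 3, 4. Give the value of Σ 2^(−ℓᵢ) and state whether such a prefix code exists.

With common denominator 2^6 = 64: Σ 2^(−ℓᵢ) = 8/64 + 16/64 + 8/64 + 1/64 + 8/64 + 8/64 + 4/64 = 53/64 = 0.828125.
Kraft's inequality requires Σ ≤ 1; here Σ = 0.828125 ≤ 1, so such a prefix code exists.

0.828125; yes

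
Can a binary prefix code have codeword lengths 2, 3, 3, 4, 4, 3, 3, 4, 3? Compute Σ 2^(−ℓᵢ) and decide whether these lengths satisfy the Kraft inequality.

With common denominator 2^4 = 16: Σ 2^(−ℓᵢ) = 4/16 + 2/16 + 2/16 + 1/16 + 1/16 + 2/16 + 2/16 + 1/16 + 2/16 = 17/16 = 1.0625.
Kraft's inequality requires Σ ≤ 1; here Σ = 1.0625 > 1, so no such prefix code exists.

1.0625; no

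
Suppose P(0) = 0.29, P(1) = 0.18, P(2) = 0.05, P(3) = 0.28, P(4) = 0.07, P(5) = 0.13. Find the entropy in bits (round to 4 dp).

H = −Σ pᵢ log₂ pᵢ.
−0.29·log₂(0.29) = 0.5179
−0.18·log₂(0.18) = 0.4453
−0.05·log₂(0.05) = 0.2161
−0.28·log₂(0.28) = 0.5142
−0.07·log₂(0.07) = 0.2686
−0.13·log₂(0.13) = 0.3826
Sum ≈ 2.3447 → 2.3447 bits.

2.3447 bits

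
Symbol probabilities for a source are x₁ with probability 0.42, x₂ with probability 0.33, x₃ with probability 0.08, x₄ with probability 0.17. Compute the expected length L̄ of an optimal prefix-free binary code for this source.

Repeatedly combine the two least-probable nodes; the expected code length is the sum of the merged weights.
merge 2/25 + 17/100 → 1/4
merge 1/4 + 33/100 → 29/50
merge 21/50 + 29/50 → 1
L = 1/4 + 29/50 + 1 = 183/100 = 1.83 bits/symbol.

1.83 bits/symbol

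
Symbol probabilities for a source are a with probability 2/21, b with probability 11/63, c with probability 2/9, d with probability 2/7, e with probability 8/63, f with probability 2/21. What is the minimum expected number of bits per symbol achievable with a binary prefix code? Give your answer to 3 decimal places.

2.492 bits/symbol

Repeatedly combine the two least-probable nodes; the expected code length is the sum of the merged weights.
merge 2/21 + 2/21 → 4/21
merge 8/63 + 11/63 → 19/63
merge 4/21 + 2/9 → 26/63
merge 2/7 + 19/63 → 37/63
merge 26/63 + 37/63 → 1
L = 4/21 + 19/63 + 26/63 + 37/63 + 1 = 157/63 ≈ 2.492 bits/symbol.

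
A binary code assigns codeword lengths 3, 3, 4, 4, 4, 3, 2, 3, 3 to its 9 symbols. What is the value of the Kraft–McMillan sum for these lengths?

With common denominator 2^4 = 16: Σ 2^(−ℓᵢ) = 2/16 + 2/16 + 1/16 + 1/16 + 1/16 + 2/16 + 4/16 + 2/16 + 2/16 = 17/16 = 1.0625.

1.0625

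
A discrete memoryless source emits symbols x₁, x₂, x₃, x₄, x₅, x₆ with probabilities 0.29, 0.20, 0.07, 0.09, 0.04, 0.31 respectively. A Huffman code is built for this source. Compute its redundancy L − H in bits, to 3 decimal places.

0.037 bits

Entropy H = −Σ p log₂ p ≈ 2.2730 bits.
Huffman merges: 1/25+7/100→11/100; 9/100+11/100→1/5; 1/5+1/5→2/5; 29/100+31/100→3/5; 2/5+3/5→1. L = 231/100 ≈ 2.3100.
L − H = 2.3100 − 2.2730 = 0.037 bits.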